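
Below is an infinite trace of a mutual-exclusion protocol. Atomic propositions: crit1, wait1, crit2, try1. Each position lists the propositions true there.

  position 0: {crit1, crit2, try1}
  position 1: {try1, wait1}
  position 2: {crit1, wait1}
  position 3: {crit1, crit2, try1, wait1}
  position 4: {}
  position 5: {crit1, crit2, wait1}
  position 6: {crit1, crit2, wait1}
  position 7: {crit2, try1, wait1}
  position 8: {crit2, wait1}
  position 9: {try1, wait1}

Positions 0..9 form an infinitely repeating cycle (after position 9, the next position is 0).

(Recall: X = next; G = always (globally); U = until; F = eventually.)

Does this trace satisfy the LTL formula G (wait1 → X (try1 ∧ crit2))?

wait1 → X (try1 ∧ crit2) must hold at every position from 0 onward. It fails at position 1, so G (wait1 → X (try1 ∧ crit2)) is false.
Positions where wait1 holds: 1, 2, 3, 5, 6, 7, 8, 9.
Check X (try1 ∧ crit2) at each: 1→fails, 2→ok, 3→fails, 5→fails, 6→ok, 7→fails, 8→fails, 9→ok.

Does not hold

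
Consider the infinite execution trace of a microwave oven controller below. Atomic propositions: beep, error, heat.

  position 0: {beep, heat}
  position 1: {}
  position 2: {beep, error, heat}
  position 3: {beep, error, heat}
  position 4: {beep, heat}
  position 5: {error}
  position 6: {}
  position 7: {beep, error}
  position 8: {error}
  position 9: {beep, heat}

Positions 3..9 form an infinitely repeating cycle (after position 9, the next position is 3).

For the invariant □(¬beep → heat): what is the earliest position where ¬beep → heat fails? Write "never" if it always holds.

1

Check ¬beep → heat at each position in order: 0 ✓.
At position 1 the labels are {}, so ¬beep → heat is false there. This is the first violation.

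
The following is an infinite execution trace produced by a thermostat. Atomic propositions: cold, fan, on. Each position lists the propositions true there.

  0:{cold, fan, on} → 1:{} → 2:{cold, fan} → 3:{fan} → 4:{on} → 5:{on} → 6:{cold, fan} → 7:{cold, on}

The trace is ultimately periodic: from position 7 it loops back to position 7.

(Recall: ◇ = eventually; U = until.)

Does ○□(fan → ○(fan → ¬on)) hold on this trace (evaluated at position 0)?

The position after 0 is 1; □(fan → ○(fan → ¬on)) is true there.

Satisfied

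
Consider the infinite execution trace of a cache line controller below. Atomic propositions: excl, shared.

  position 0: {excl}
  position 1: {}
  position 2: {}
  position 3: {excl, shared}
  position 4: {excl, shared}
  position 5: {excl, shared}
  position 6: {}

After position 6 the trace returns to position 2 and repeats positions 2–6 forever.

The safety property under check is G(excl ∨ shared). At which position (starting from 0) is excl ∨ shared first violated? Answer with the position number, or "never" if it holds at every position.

Check excl ∨ shared at each position in order: 0 ✓.
At position 1 the labels are {}, so excl ∨ shared is false there. This is the first violation.

1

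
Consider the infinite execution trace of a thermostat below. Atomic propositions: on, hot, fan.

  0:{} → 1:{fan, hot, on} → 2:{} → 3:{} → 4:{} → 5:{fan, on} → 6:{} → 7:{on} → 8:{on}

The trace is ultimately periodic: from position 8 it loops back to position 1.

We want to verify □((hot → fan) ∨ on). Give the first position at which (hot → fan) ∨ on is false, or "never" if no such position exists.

(hot → fan) ∨ on holds at every position 0..8, and those are all the positions the trace ever visits, so the invariant □((hot → fan) ∨ on) is never violated.

never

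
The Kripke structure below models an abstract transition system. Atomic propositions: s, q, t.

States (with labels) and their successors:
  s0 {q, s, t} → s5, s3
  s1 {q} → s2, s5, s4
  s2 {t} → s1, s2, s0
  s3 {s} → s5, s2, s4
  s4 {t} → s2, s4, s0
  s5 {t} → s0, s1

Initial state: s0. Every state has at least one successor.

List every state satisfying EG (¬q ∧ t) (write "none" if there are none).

States satisfying ¬q ∧ t: {s2, s4, s5}.
States satisfying EG (¬q ∧ t): {s2, s4}.

{s2, s4}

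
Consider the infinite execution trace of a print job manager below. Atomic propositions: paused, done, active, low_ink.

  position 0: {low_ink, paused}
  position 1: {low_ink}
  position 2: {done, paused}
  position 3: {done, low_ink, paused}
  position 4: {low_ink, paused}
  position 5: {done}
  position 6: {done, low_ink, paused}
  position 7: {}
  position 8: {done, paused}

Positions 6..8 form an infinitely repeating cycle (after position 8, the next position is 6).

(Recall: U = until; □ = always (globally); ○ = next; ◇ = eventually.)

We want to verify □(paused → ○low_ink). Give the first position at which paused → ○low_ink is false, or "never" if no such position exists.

Check paused → ○low_ink at each position in order: 0 ✓, 1 ✓, 2 ✓, 3 ✓.
At position 4 the labels are {low_ink, paused} and the next position 5 has {done}, so paused → ○low_ink is false there. This is the first violation.

4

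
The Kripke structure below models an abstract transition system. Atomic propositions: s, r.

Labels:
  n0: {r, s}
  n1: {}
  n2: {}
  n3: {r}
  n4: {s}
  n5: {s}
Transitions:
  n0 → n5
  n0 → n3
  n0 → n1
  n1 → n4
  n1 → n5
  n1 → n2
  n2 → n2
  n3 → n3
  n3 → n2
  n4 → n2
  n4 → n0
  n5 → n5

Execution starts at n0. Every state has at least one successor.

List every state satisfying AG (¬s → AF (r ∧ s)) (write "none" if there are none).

{n5}

States satisfying ¬s → AF (r ∧ s): {n0, n4, n5}.
States satisfying AG (¬s → AF (r ∧ s)): {n5}.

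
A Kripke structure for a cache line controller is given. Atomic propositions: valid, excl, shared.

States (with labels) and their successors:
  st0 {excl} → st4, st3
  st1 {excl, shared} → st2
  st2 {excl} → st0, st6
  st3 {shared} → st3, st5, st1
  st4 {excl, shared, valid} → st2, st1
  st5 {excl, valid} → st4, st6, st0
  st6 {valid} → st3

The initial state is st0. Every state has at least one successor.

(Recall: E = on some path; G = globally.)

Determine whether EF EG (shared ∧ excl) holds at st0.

Violated

States satisfying EG (shared ∧ excl): ∅.
States satisfying EF EG (shared ∧ excl): ∅.
No suitable path/successor from st0 witnesses the formula.
st0 ∉ Sat(EF EG (shared ∧ excl)).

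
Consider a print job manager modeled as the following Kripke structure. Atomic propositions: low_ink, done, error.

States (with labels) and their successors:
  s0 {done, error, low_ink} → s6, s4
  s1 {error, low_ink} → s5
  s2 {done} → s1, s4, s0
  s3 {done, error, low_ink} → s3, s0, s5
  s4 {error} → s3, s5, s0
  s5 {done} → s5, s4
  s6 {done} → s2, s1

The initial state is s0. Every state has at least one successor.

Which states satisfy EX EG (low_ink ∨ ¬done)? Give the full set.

{s0, s2, s3, s4, s5}

States satisfying EG (low_ink ∨ ¬done): {s0, s3, s4}.
States satisfying EX EG (low_ink ∨ ¬done): {s0, s2, s3, s4, s5}.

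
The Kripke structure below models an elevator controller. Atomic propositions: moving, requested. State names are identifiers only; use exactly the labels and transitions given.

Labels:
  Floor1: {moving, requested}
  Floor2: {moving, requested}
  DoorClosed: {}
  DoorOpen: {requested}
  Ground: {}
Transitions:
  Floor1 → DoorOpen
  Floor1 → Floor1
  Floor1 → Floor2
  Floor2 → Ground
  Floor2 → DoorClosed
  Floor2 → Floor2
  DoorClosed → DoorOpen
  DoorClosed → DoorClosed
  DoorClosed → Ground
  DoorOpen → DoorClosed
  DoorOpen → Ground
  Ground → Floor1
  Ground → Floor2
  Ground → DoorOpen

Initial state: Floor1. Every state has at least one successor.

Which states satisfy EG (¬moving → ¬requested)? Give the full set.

{Floor1, Floor2, DoorClosed, Ground}

States satisfying ¬moving → ¬requested: {Floor1, Floor2, DoorClosed, Ground}.
States satisfying EG (¬moving → ¬requested): {Floor1, Floor2, DoorClosed, Ground}.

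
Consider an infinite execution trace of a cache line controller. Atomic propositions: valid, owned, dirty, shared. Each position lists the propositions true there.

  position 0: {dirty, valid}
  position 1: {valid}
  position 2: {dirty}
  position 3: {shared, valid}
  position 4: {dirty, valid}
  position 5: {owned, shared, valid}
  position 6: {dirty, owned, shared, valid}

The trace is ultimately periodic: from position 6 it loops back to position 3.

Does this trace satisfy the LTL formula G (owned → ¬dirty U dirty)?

Yes

owned → ¬dirty U dirty holds at every position 0..6, and those are all positions ever visited, so G (owned → ¬dirty U dirty) holds.
Positions where owned holds: 5, 6.
Check ¬dirty U dirty at each: 5→ok, 6→ok.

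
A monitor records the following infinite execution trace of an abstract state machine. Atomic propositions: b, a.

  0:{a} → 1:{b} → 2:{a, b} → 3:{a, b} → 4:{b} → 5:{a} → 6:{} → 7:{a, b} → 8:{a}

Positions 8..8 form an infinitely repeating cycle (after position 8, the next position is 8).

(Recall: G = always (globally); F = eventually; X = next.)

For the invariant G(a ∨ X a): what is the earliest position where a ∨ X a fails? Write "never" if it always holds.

never

a ∨ X a holds at every position 0..8, and those are all the positions the trace ever visits, so the invariant G(a ∨ X a) is never violated.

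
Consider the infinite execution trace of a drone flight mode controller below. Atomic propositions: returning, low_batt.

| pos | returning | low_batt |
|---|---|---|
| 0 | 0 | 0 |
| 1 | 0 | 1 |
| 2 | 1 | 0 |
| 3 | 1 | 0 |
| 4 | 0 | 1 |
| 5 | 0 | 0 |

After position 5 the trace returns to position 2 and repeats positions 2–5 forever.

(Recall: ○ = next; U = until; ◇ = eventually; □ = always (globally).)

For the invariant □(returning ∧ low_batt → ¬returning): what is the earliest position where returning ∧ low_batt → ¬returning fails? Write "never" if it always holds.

never

returning ∧ low_batt → ¬returning holds at every position 0..5, and those are all the positions the trace ever visits, so the invariant □(returning ∧ low_batt → ¬returning) is never violated.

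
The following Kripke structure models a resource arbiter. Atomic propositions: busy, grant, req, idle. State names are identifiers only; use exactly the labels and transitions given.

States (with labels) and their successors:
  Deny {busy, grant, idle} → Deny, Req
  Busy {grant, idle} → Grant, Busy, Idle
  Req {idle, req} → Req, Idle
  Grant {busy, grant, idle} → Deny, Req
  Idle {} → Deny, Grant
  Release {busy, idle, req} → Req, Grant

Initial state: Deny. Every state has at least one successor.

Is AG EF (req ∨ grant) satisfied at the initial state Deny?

Satisfied

States satisfying EF (req ∨ grant): {Deny, Busy, Req, Grant, Idle, Release}.
States satisfying AG EF (req ∨ grant): {Deny, Busy, Req, Grant, Idle, Release}.
Every state reachable from Deny satisfies EF (req ∨ grant).
Deny ∈ Sat(AG EF (req ∨ grant)).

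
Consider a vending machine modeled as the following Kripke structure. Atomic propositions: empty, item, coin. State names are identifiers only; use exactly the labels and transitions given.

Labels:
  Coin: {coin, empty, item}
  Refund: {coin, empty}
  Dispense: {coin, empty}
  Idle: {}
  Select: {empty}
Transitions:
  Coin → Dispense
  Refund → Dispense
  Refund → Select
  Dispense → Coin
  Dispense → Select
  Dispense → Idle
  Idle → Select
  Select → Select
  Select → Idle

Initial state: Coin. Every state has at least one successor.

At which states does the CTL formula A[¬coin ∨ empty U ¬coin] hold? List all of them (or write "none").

{Idle, Select}

States satisfying ¬coin ∨ empty: {Coin, Refund, Dispense, Idle, Select}.
States satisfying ¬coin: {Idle, Select}.
States satisfying A[¬coin ∨ empty U ¬coin]: {Idle, Select}.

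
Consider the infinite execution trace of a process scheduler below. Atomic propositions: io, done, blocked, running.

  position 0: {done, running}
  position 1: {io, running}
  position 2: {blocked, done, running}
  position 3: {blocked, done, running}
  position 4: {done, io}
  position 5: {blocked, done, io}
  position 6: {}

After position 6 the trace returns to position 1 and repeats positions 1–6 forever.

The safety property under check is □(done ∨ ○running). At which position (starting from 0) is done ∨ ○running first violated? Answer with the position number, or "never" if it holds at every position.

done ∨ ○running holds at every position 0..6, and those are all the positions the trace ever visits, so the invariant □(done ∨ ○running) is never violated.

never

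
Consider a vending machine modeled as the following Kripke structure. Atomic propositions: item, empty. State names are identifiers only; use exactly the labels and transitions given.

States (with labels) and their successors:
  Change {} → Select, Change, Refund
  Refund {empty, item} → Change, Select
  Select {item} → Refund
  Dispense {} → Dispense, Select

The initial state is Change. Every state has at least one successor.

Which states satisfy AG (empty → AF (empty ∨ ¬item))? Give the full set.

States satisfying empty → AF (empty ∨ ¬item): {Change, Refund, Select, Dispense}.
States satisfying AG (empty → AF (empty ∨ ¬item)): {Change, Refund, Select, Dispense}.

{Change, Refund, Select, Dispense}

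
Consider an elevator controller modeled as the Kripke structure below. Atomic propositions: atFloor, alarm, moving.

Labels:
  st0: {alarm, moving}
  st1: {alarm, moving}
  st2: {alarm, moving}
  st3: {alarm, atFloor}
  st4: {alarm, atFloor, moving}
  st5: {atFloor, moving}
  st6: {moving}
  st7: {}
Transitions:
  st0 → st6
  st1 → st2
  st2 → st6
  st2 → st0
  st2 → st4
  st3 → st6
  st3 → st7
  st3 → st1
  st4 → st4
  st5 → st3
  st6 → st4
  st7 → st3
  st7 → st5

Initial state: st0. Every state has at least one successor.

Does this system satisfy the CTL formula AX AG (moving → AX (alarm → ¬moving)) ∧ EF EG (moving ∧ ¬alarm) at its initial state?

Does not hold

States satisfying AG (moving → AX (alarm → ¬moving)): ∅.
States satisfying AX AG (moving → AX (alarm → ¬moving)): ∅.
States satisfying EG (moving ∧ ¬alarm): ∅.
States satisfying EF EG (moving ∧ ¬alarm): ∅.
States satisfying AX AG (moving → AX (alarm → ¬moving)) ∧ EF EG (moving ∧ ¬alarm): ∅.
st0 ∉ Sat(AX AG (moving → AX (alarm → ¬moving)) ∧ EF EG (moving ∧ ¬alarm)).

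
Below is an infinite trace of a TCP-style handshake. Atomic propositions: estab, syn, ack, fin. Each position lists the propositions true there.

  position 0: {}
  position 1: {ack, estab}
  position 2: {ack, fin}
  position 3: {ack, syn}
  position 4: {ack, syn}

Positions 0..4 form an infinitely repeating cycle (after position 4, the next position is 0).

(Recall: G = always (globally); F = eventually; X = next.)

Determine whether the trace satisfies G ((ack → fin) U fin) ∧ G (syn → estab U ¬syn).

(ack → fin) U fin must hold at every position from 0 onward. It fails at position 0, so G ((ack → fin) U fin) is false.
syn → estab U ¬syn must hold at every position from 0 onward. It fails at position 3, so G (syn → estab U ¬syn) is false.
Positions where syn holds: 3, 4.
Check estab U ¬syn at each: 3→fails, 4→fails.
At position 0: G ((ack → fin) U fin) is false; G (syn → estab U ¬syn) is false; so G ((ack → fin) U fin) ∧ G (syn → estab U ¬syn) is false.

Does not hold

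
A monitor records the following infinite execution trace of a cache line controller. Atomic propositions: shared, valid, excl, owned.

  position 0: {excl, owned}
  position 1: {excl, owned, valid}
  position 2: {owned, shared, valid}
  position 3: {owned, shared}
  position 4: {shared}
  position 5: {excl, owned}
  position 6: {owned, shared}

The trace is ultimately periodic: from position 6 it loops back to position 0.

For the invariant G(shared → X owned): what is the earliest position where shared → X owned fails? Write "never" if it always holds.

3

Check shared → X owned at each position in order: 0 ✓, 1 ✓, 2 ✓.
At position 3 the labels are {owned, shared} and the next position 4 has {shared}, so shared → X owned is false there. This is the first violation.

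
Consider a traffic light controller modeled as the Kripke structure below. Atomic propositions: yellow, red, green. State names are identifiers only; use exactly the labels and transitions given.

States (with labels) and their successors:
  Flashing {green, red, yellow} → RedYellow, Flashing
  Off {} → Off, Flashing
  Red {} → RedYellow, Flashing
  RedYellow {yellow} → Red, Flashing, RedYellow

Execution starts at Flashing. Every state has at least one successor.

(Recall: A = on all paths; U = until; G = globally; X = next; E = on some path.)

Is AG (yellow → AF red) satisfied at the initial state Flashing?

States satisfying yellow → AF red: {Flashing, Off, Red}.
States satisfying AG (yellow → AF red): ∅.
RedYellow is reachable from Flashing and violates yellow → AF red, so AG fails at Flashing.
Flashing ∉ Sat(AG (yellow → AF red)).

Does not hold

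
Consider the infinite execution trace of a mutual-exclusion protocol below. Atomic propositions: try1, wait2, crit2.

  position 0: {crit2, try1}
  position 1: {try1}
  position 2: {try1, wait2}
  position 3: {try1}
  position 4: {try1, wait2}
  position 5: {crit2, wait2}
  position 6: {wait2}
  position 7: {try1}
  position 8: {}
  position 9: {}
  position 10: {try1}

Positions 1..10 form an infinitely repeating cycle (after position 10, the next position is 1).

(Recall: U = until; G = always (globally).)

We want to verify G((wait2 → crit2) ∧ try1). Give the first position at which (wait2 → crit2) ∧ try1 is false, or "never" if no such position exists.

Check (wait2 → crit2) ∧ try1 at each position in order: 0 ✓, 1 ✓.
At position 2 the labels are {try1, wait2}, so (wait2 → crit2) ∧ try1 is false there. This is the first violation.

2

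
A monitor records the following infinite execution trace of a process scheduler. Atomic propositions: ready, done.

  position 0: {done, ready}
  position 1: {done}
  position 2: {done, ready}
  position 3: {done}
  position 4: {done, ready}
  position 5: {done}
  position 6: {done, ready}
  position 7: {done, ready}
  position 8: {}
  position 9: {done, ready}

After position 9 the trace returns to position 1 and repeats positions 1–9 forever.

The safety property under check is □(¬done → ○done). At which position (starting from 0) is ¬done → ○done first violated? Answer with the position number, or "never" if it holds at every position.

never

¬done → ○done holds at every position 0..9, and those are all the positions the trace ever visits, so the invariant □(¬done → ○done) is never violated.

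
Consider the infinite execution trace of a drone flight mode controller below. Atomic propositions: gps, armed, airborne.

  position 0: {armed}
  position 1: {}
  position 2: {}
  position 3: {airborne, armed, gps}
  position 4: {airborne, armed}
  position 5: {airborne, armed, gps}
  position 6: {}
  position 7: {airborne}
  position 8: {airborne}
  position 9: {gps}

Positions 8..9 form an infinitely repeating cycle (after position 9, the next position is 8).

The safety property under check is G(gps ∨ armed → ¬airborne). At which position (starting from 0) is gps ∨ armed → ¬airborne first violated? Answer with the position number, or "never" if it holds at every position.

Check gps ∨ armed → ¬airborne at each position in order: 0 ✓, 1 ✓, 2 ✓.
At position 3 the labels are {airborne, armed, gps}, so gps ∨ armed → ¬airborne is false there. This is the first violation.

3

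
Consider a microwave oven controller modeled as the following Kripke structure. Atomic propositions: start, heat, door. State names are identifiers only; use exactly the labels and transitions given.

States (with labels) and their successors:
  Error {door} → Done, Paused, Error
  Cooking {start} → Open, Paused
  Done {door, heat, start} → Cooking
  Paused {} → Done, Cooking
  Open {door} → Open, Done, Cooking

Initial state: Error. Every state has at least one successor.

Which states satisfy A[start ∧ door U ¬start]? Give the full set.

{Error, Paused, Open}

States satisfying start ∧ door: {Done}.
States satisfying ¬start: {Error, Paused, Open}.
States satisfying A[start ∧ door U ¬start]: {Error, Paused, Open}.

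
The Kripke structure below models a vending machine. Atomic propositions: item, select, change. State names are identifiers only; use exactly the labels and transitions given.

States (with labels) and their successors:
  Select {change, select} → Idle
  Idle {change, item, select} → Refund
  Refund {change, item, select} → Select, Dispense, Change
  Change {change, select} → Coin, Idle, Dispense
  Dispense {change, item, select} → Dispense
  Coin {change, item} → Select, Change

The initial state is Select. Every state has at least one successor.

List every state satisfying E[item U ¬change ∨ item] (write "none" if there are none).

{Idle, Refund, Dispense, Coin}

States satisfying item: {Idle, Refund, Dispense, Coin}.
States satisfying ¬change ∨ item: {Idle, Refund, Dispense, Coin}.
States satisfying E[item U ¬change ∨ item]: {Idle, Refund, Dispense, Coin}.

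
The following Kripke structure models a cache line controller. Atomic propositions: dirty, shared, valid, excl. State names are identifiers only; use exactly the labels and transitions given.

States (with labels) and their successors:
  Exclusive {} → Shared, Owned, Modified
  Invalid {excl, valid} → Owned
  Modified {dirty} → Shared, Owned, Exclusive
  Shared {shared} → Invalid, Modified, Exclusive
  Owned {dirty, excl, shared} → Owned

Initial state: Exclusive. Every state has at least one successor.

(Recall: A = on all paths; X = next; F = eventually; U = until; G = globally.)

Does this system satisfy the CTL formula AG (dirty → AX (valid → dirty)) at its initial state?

States satisfying dirty → AX (valid → dirty): {Exclusive, Invalid, Modified, Shared, Owned}.
States satisfying AG (dirty → AX (valid → dirty)): {Exclusive, Invalid, Modified, Shared, Owned}.
Every state reachable from Exclusive satisfies dirty → AX (valid → dirty).
Exclusive ∈ Sat(AG (dirty → AX (valid → dirty))).

Satisfied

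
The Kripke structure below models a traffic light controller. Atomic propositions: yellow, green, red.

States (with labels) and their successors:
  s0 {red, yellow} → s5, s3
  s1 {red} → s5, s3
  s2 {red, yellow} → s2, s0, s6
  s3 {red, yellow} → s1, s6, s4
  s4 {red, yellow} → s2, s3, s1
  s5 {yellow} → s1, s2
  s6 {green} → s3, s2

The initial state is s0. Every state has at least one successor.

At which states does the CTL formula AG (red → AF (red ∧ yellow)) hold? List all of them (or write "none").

States satisfying red → AF (red ∧ yellow): {s0, s2, s3, s4, s5, s6}.
States satisfying AG (red → AF (red ∧ yellow)): ∅.

none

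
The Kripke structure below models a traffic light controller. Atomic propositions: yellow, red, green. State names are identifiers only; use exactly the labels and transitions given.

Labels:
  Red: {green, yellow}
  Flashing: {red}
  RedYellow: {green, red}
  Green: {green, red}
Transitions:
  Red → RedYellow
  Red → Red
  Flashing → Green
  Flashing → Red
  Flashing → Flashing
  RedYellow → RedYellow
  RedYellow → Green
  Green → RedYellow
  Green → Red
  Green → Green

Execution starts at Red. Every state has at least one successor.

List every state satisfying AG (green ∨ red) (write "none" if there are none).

{Red, Flashing, RedYellow, Green}

States satisfying green ∨ red: {Red, Flashing, RedYellow, Green}.
States satisfying AG (green ∨ red): {Red, Flashing, RedYellow, Green}.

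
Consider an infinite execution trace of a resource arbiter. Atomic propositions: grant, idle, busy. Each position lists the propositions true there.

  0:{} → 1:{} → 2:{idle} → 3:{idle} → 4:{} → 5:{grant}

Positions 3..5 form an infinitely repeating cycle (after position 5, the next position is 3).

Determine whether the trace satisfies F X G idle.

Violated

X G idle is false at every position 0..5, so it never becomes true and F X G idle fails.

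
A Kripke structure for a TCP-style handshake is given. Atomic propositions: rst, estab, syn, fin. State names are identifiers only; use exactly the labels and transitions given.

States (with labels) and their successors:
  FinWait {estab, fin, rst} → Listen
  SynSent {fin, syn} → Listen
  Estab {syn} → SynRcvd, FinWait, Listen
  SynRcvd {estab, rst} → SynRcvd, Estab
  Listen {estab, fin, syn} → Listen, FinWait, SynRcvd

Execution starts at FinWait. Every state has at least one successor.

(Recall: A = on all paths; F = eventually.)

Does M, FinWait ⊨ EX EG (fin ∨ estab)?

Yes

States satisfying EG (fin ∨ estab): {FinWait, SynSent, SynRcvd, Listen}.
States satisfying EX EG (fin ∨ estab): {FinWait, SynSent, Estab, SynRcvd, Listen}.
FinWait ∈ Sat(EX EG (fin ∨ estab)).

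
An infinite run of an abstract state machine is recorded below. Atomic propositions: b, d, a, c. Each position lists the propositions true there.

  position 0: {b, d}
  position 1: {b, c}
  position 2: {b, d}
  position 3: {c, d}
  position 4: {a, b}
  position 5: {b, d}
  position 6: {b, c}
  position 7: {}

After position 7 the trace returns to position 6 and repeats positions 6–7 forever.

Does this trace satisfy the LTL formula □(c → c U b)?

Holds

c → c U b holds at every position 0..7, and those are all positions ever visited, so □(c → c U b) holds.
Positions where c holds: 1, 3, 6.
Check c U b at each: 1→ok, 3→ok, 6→ok.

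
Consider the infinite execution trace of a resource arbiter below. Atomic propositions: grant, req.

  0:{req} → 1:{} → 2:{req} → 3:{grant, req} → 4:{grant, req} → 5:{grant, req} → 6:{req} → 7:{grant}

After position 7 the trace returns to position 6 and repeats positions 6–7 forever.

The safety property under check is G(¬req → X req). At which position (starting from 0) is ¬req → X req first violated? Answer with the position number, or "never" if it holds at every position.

never

¬req → X req holds at every position 0..7, and those are all the positions the trace ever visits, so the invariant G(¬req → X req) is never violated.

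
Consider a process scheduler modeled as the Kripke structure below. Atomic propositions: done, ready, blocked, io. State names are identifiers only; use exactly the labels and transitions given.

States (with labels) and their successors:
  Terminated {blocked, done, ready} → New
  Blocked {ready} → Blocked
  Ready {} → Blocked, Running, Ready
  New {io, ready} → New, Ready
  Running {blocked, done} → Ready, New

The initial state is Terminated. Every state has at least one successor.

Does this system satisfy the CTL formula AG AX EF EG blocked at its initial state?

Violated

States satisfying AX EF EG blocked: ∅.
States satisfying AG AX EF EG blocked: ∅.
Blocked is reachable from Terminated and violates AX EF EG blocked, so AG fails at Terminated.
Terminated ∉ Sat(AG AX EF EG blocked).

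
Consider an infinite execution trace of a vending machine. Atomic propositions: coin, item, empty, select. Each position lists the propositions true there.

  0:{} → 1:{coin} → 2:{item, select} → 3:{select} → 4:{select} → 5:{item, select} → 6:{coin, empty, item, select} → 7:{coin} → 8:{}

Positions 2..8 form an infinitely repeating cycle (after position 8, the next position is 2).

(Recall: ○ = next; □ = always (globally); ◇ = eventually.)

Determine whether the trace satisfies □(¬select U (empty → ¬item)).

¬select U (empty → ¬item) must hold at every position from 0 onward. It fails at position 6, so □(¬select U (empty → ¬item)) is false.

Does not hold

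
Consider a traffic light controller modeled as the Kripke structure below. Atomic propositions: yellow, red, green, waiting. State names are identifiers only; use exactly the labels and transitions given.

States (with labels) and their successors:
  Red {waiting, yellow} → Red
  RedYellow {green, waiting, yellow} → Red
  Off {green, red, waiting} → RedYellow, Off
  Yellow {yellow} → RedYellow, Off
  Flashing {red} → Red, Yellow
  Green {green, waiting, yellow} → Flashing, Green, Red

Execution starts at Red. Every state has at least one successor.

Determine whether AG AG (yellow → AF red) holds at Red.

Violated

States satisfying AG (yellow → AF red): ∅.
States satisfying AG AG (yellow → AF red): ∅.
Red is reachable from Red and violates AG (yellow → AF red), so AG fails at Red.
Red ∉ Sat(AG AG (yellow → AF red)).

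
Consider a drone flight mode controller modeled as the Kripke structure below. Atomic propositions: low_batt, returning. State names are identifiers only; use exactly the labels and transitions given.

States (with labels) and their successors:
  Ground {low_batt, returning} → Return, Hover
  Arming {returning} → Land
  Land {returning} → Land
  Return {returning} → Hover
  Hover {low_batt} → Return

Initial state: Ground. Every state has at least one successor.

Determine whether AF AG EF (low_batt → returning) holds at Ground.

States satisfying AG EF (low_batt → returning): {Ground, Arming, Land, Return, Hover}.
States satisfying AF AG EF (low_batt → returning): {Ground, Arming, Land, Return, Hover}.
Ground ∈ Sat(AF AG EF (low_batt → returning)).

Holds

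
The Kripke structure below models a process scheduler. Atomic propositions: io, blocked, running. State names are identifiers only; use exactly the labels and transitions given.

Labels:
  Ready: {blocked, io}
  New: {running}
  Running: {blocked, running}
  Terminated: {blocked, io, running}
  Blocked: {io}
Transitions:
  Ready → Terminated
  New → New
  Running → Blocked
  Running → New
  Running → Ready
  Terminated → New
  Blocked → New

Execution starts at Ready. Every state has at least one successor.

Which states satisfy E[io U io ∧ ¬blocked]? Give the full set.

States satisfying io: {Ready, Terminated, Blocked}.
States satisfying io ∧ ¬blocked: {Blocked}.
States satisfying E[io U io ∧ ¬blocked]: {Blocked}.

{Blocked}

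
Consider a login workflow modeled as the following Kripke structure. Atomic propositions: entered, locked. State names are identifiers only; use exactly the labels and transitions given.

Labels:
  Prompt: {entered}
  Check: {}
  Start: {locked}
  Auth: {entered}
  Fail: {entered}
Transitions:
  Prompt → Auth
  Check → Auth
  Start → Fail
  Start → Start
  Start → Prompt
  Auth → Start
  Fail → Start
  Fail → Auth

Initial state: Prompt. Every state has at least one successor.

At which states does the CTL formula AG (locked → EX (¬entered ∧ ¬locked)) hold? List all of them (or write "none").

none

States satisfying locked → EX (¬entered ∧ ¬locked): {Prompt, Check, Auth, Fail}.
States satisfying AG (locked → EX (¬entered ∧ ¬locked)): ∅.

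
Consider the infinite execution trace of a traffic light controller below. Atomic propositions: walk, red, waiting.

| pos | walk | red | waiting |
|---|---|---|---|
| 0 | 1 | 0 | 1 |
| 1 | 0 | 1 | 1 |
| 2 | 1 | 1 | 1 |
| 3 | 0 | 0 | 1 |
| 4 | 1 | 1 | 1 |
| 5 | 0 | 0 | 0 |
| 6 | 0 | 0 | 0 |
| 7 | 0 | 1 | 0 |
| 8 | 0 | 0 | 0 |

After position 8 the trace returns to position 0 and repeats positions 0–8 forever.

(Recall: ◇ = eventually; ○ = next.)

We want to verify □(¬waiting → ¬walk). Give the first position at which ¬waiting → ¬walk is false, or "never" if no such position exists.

¬waiting → ¬walk holds at every position 0..8, and those are all the positions the trace ever visits, so the invariant □(¬waiting → ¬walk) is never violated.

never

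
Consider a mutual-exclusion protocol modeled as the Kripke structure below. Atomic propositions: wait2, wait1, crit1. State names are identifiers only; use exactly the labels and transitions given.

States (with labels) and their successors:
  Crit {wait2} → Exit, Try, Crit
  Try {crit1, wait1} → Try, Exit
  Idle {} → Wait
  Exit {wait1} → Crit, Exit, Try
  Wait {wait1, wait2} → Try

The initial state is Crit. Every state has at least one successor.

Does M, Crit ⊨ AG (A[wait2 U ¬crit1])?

States satisfying A[wait2 U ¬crit1]: {Crit, Idle, Exit, Wait}.
States satisfying AG (A[wait2 U ¬crit1]): ∅.
Try is reachable from Crit and violates A[wait2 U ¬crit1], so AG fails at Crit.
Crit ∉ Sat(AG (A[wait2 U ¬crit1])).

No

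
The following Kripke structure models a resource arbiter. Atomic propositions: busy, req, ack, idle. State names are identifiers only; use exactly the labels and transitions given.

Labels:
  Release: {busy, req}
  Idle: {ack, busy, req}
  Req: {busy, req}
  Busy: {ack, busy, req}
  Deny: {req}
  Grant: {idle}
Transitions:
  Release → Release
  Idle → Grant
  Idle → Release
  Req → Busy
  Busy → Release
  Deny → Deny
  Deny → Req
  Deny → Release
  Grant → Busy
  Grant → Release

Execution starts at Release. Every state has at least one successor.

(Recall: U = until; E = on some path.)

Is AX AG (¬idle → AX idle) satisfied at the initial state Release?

Does not hold

States satisfying AG (¬idle → AX idle): ∅.
States satisfying AX AG (¬idle → AX idle): ∅.
Release ∉ Sat(AX AG (¬idle → AX idle)).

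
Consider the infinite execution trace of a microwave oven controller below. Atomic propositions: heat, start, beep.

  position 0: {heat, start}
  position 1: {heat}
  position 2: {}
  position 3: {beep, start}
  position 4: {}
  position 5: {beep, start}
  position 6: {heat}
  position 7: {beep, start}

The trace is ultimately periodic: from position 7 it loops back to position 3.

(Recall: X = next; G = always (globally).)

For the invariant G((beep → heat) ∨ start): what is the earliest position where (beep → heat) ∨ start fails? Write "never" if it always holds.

never

(beep → heat) ∨ start holds at every position 0..7, and those are all the positions the trace ever visits, so the invariant G((beep → heat) ∨ start) is never violated.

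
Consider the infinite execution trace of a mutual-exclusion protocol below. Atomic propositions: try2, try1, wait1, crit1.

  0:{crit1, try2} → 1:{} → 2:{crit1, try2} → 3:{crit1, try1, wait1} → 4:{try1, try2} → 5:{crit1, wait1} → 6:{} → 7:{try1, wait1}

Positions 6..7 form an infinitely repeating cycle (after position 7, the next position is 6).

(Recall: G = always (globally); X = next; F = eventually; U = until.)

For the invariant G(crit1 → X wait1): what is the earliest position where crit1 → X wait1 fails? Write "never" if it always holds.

At position 0 the labels are {crit1, try2} and the next position 1 has {}, so crit1 → X wait1 is false there. This is the first violation.

0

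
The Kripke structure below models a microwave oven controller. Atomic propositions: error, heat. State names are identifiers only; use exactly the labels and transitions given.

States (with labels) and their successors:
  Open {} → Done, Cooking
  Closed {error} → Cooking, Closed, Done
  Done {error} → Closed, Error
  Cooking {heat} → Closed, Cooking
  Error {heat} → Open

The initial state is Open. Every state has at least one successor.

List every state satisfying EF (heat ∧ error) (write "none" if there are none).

none

States satisfying heat ∧ error: ∅.
States satisfying EF (heat ∧ error): ∅.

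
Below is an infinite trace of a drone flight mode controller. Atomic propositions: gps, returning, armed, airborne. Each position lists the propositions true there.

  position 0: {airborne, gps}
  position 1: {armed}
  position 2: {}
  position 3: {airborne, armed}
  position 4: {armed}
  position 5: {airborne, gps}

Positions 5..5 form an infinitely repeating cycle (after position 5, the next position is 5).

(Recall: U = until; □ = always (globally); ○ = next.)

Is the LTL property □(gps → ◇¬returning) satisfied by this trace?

gps → ◇¬returning holds at every position 0..5, and those are all positions ever visited, so □(gps → ◇¬returning) holds.
Positions where gps holds: 0, 5.
Check ◇¬returning at each: 0→ok, 5→ok.

Holds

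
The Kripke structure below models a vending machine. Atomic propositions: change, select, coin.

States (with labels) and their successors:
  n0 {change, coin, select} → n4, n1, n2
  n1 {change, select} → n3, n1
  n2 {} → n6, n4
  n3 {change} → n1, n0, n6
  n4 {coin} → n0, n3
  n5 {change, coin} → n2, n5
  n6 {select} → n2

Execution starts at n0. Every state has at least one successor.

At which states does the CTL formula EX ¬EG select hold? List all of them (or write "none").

States satisfying ¬EG select: {n2, n3, n4, n5, n6}.
States satisfying EX ¬EG select: {n0, n1, n2, n3, n4, n5, n6}.

{n0, n1, n2, n3, n4, n5, n6}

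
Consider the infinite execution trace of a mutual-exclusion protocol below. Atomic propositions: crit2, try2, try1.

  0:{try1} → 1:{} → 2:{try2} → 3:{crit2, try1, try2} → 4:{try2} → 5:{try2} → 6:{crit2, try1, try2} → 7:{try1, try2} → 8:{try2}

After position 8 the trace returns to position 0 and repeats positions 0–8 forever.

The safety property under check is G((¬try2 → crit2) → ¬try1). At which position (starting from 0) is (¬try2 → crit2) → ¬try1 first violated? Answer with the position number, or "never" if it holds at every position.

Check (¬try2 → crit2) → ¬try1 at each position in order: 0 ✓, 1 ✓, 2 ✓.
At position 3 the labels are {crit2, try1, try2}, so (¬try2 → crit2) → ¬try1 is false there. This is the first violation.

3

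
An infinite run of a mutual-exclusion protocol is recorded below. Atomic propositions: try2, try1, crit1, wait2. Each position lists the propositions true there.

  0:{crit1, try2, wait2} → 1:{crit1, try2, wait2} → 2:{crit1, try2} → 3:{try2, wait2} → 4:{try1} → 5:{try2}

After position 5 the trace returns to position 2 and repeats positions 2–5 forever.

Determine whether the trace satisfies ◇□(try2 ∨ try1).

Yes

□(try2 ∨ try1) holds at position 0, which is reachable from 0, so ◇□(try2 ∨ try1) holds.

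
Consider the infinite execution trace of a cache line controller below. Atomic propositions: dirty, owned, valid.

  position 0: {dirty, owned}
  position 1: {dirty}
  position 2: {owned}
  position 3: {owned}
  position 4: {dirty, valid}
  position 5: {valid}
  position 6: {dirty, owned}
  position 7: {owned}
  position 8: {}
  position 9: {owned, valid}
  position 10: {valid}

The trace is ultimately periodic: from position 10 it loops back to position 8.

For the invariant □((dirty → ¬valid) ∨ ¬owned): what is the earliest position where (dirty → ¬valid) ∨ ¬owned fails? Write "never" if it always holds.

(dirty → ¬valid) ∨ ¬owned holds at every position 0..10, and those are all the positions the trace ever visits, so the invariant □((dirty → ¬valid) ∨ ¬owned) is never violated.

never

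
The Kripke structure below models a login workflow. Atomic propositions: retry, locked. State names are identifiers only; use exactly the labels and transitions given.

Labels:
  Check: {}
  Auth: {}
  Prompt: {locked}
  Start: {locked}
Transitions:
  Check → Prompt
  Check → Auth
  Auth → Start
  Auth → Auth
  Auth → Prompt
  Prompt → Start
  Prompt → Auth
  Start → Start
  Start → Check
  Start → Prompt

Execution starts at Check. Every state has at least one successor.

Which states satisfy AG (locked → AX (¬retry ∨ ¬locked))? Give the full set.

States satisfying locked → AX (¬retry ∨ ¬locked): {Check, Auth, Prompt, Start}.
States satisfying AG (locked → AX (¬retry ∨ ¬locked)): {Check, Auth, Prompt, Start}.

{Check, Auth, Prompt, Start}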